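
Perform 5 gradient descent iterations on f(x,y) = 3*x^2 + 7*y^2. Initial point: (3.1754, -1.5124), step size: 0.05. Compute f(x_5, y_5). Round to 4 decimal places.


Gradient descent on f(x,y) = 3*x^2 + 7*y^2.
Starting point: (3.1754, -1.5124), alpha = 0.05
Step 1: grad_x = 2*3*3.1754 = 19.0524, grad_y = 2*7*-1.5124 = -21.1736
  x_1 = 3.1754 - 0.05*19.0524 = 2.2228
  y_1 = -1.5124 - 0.05*-21.1736 = -0.4537
Step 2: grad_x = 2*3*2.2228 = 13.3367, grad_y = 2*7*-0.4537 = -6.3521
  x_2 = 2.2228 - 0.05*13.3367 = 1.5559
  y_2 = -0.4537 - 0.05*-6.3521 = -0.1361
Step 3: grad_x = 2*3*1.5559 = 9.3357, grad_y = 2*7*-0.1361 = -1.9056
  x_3 = 1.5559 - 0.05*9.3357 = 1.0892
  y_3 = -0.1361 - 0.05*-1.9056 = -0.0408
Step 4: grad_x = 2*3*1.0892 = 6.535, grad_y = 2*7*-0.0408 = -0.5717
  x_4 = 1.0892 - 0.05*6.535 = 0.7624
  y_4 = -0.0408 - 0.05*-0.5717 = -0.0123
Step 5: grad_x = 2*3*0.7624 = 4.5745, grad_y = 2*7*-0.0123 = -0.1715
  x_5 = 0.7624 - 0.05*4.5745 = 0.5337
  y_5 = -0.0123 - 0.05*-0.1715 = -0.0037
f(0.5337, -0.0037) = 3*0.5337^2 + 7*(-0.0037)^2 = 0.8546


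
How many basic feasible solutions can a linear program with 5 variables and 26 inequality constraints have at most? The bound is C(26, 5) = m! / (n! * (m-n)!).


Each vertex corresponds to some choice of n active constraints out of m, so the number of vertices is at most C(m, n) = m! / (n!(m-n)!).
m = 26, n = 5
Numerator: 26 * 25 * 24 * 23 * 22
Denominator: 5! = 120
C(26, 5) = 65780


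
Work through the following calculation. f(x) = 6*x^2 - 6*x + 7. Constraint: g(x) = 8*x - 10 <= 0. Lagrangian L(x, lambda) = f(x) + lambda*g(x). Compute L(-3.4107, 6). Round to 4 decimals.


Step 1: Evaluate f(x).
f(-3.4107) = 6*(-3.4107)^2 - 6*(-3.4107) + 7 = 97.2614
Step 2: Evaluate g(x).
g(-3.4107) = 8*-3.4107 - 10 = -37.2856
Step 3: Compute Lagrangian.
L = 97.2614 + 6*-37.2856 = -126.4522


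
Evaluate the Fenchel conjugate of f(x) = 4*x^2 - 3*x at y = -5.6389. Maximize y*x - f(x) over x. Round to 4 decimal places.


f*(y) = sup_x {y*x - a*x^2 - b*x} = sup_x {(y-b)*x - a*x^2}
FOC: (y - b) - 2a*x = 0 => x* = (y - b)/(2a)
x* = (-5.6389 + 3)/(2*4) = -0.3299
f*(-5.6389) = (y-b)^2/(4a) = (-5.6389 + 3)^2/(4*4)
= 6.9638/16 = 0.4352


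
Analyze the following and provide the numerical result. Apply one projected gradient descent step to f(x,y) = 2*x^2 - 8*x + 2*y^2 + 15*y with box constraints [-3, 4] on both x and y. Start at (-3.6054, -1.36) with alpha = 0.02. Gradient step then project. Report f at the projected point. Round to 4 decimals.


Step 1: Compute gradient at (-3.6054, -1.36).
grad_x = 2*2*-3.6054 - 8 = -22.4216
grad_y = 2*2*-1.36 + 15 = 9.56
Step 2: Gradient step.
x_raw = -3.6054 - 0.02*-22.4216 = -3.157
y_raw = -1.36 - 0.02*9.56 = -1.5512
Step 3: Project onto [-3, 4].
x_proj = clip(-3.157) = -3.0
y_proj = clip(-1.5512) = -1.5512
Step 4: Evaluate f.
f(-3.0, -1.5512) = 23.5444


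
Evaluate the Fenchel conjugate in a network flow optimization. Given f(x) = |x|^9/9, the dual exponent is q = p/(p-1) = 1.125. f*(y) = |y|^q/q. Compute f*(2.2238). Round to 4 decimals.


The conjugate exponent q satisfies 1/p + 1/q = 1.
p = 9, so q = 9/(9 - 1) = 1.125
|y|^q = 2.2238^1.125 = 2.4574
f*(2.2238) = 2.4574 / 1.125 = 2.1844


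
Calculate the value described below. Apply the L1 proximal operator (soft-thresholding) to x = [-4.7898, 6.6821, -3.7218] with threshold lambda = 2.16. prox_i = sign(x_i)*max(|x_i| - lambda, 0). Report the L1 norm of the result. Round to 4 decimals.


Soft-thresholding with lambda = 2.16:
prox(-4.7898) = sign(-4.7898)*max(|-4.7898| - 2.16, 0) = -2.6298
prox(6.6821) = sign(6.6821)*max(|6.6821| - 2.16, 0) = 4.5221
prox(-3.7218) = sign(-3.7218)*max(|-3.7218| - 2.16, 0) = -1.5618
prox(x) = [-2.6298, 4.5221, -1.5618]
||prox(x)||_1 = 2.6298 + 4.5221 + 1.5618 = 8.7137


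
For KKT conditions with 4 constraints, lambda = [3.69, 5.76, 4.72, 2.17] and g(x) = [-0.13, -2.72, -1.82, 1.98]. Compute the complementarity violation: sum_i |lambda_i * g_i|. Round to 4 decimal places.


KKT complementary slackness check:
lambda_1 * g_1 = 3.69 * -0.13 = -0.4797
lambda_2 * g_2 = 5.76 * -2.72 = -15.6672
lambda_3 * g_3 = 4.72 * -1.82 = -8.5904
lambda_4 * g_4 = 2.17 * 1.98 = 4.2966
Total violation = 0.4797 + 15.6672 + 8.5904 + 4.2966 = 29.0339


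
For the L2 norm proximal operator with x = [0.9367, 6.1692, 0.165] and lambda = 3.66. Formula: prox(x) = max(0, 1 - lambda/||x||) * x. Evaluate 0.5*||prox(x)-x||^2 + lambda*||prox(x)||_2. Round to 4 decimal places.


Step 1: Compute ||x||.
||x|| = 6.2421
Step 2: Compute scaling factor.
scale = max(0, 1 - 3.66/6.2421) = 0.4137
Step 3: prox(x) = [0.3875, 2.5519, 0.0683]
||prox(x)|| = 2.5821
Step 4: Proximal objective.
0.5*||prox-x||^2 = 6.6978
lambda*||prox|| = 9.4505
Total = 16.1482


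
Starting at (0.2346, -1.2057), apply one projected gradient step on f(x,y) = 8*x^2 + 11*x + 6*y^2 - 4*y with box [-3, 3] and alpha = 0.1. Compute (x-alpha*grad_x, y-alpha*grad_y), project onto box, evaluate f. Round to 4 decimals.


Step 1: Compute gradient at (0.2346, -1.2057).
grad_x = 2*8*0.2346 + 11 = 14.7536
grad_y = 2*6*-1.2057 - 4 = -18.4684
Step 2: Gradient step.
x_raw = 0.2346 - 0.1*14.7536 = -1.2408
y_raw = -1.2057 - 0.1*-18.4684 = 0.6411
Step 3: Project onto [-3, 3].
x_proj = clip(-1.2408) = -1.2408
y_proj = clip(0.6411) = 0.6411
Step 4: Evaluate f.
f(-1.2408, 0.6411) = -1.4307


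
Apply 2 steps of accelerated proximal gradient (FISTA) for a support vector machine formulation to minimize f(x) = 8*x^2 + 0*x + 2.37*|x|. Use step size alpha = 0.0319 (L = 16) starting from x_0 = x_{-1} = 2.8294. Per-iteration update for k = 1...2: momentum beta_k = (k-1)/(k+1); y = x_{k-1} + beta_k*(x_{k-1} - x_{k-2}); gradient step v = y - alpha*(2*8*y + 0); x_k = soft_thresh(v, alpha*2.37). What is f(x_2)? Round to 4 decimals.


FISTA on f(x) = 8*x^2 + 0*x + 2.37*|x|
L = 16, alpha = 0.0319
Iteration 1: beta = 0.0, y = 2.8294 + 0.0*(2.8294 - 2.8294) = 2.8294
  grad(y) = 45.2704, v = y - alpha*grad = 1.3853
  prox(v) = soft_thresh(1.3853, 0.0756) = 1.3097
Iteration 2: beta = 0.3333, y = 1.3097 + 0.3333*(1.3097 - 2.8294) = 0.8031
  grad(y) = 12.8495, v = y - alpha*grad = 0.3932
  prox(v) = soft_thresh(0.3932, 0.0756) = 0.3176
f(x_2) = 8*0.3176^2 + 0*0.3176 + 2.37*|0.3176| = 1.5596


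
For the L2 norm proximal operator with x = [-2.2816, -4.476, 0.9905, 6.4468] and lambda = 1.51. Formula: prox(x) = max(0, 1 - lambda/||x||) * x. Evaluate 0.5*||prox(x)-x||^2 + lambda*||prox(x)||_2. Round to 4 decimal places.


Step 1: Compute ||x||.
||x|| = 8.233
Step 2: Compute scaling factor.
scale = max(0, 1 - 1.51/8.233) = 0.8166
Step 3: prox(x) = [-1.8631, -3.6551, 0.8088, 5.2644]
||prox(x)|| = 6.723
Step 4: Proximal objective.
0.5*||prox-x||^2 = 1.1401
lambda*||prox|| = 10.1517
Total = 11.2918


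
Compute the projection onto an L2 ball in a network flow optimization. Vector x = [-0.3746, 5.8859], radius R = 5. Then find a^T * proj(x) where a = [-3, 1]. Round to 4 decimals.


Step 1: Compute ||x|| (intermediates to 6 decimals).
||x|| = sqrt((-0.3746)^2 + 5.8859^2) = 5.897808
Step 2: Project.
Since ||x|| > R, scale = R/||x|| = 5/5.897808 = 0.847773, proj(x) = scale * x
proj(x) = [-0.317576, 4.989907]
Step 3: Dot product.
a^T * proj(x) = -3*(-0.317576) + 1*4.989907 = 5.9426


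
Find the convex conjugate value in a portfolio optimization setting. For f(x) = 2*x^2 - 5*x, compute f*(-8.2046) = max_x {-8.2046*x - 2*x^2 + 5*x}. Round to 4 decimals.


f*(y) = sup_x {y*x - a*x^2 - b*x} = sup_x {(y-b)*x - a*x^2}
FOC: (y - b) - 2a*x = 0 => x* = (y - b)/(2a)
x* = (-8.2046 + 5)/(2*2) = -0.8012
f*(-8.2046) = (y-b)^2/(4a) = (-8.2046 + 5)^2/(4*2)
= 10.2695/8 = 1.2837


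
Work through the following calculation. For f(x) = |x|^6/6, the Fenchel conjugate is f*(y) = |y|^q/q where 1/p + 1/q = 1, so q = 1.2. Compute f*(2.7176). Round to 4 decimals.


The conjugate exponent q satisfies 1/p + 1/q = 1.
p = 6, so q = 6/(6 - 1) = 1.2
|y|^q = 2.7176^1.2 = 3.3191
f*(2.7176) = 3.3191 / 1.2 = 2.7659


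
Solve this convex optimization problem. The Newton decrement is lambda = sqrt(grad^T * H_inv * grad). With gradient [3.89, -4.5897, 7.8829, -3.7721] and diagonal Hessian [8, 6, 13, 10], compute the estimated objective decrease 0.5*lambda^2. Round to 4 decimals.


Step 1: H is diagonal, so H^(-1) * g = [0.4863, -0.765, 0.6064, -0.3772].
Step 2: g^T H^(-1) g = sum_i g_i^2 / H_ii
  = (3.89)^2/8 + (-4.5897)^2/6 + (7.8829)^2/13 + (-3.7721)^2/10
  = 1.8915 + 3.5109 + 4.78 + 1.4229 = 11.6053
Step 3: Objective decrease = 0.5 * g^T H^(-1) g = 5.8026


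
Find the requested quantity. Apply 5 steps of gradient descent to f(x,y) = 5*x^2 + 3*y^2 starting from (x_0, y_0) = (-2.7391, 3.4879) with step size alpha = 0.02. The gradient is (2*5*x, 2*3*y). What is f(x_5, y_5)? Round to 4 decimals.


Gradient descent on f(x,y) = 5*x^2 + 3*y^2.
Starting point: (-2.7391, 3.4879), alpha = 0.02
Step 1: grad_x = 2*5*-2.7391 = -27.391, grad_y = 2*3*3.4879 = 20.9274
  x_1 = -2.7391 - 0.02*-27.391 = -2.1913
  y_1 = 3.4879 - 0.02*20.9274 = 3.0694
Step 2: grad_x = 2*5*-2.1913 = -21.9128, grad_y = 2*3*3.0694 = 18.4161
  x_2 = -2.1913 - 0.02*-21.9128 = -1.753
  y_2 = 3.0694 - 0.02*18.4161 = 2.701
Step 3: grad_x = 2*5*-1.753 = -17.5302, grad_y = 2*3*2.701 = 16.2062
  x_3 = -1.753 - 0.02*-17.5302 = -1.4024
  y_3 = 2.701 - 0.02*16.2062 = 2.3769
Step 4: grad_x = 2*5*-1.4024 = -14.0242, grad_y = 2*3*2.3769 = 14.2614
  x_4 = -1.4024 - 0.02*-14.0242 = -1.1219
  y_4 = 2.3769 - 0.02*14.2614 = 2.0917
Step 5: grad_x = 2*5*-1.1219 = -11.2194, grad_y = 2*3*2.0917 = 12.5501
  x_5 = -1.1219 - 0.02*-11.2194 = -0.8975
  y_5 = 2.0917 - 0.02*12.5501 = 1.8407
f(-0.8975, 1.8407) = 5*(-0.8975)^2 + 3*1.8407^2 = 14.1922


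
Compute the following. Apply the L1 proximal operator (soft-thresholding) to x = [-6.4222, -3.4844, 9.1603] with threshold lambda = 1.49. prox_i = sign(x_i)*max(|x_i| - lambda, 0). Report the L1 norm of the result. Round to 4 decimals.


Soft-thresholding with lambda = 1.49:
prox(-6.4222) = sign(-6.4222)*max(|-6.4222| - 1.49, 0) = -4.9322
prox(-3.4844) = sign(-3.4844)*max(|-3.4844| - 1.49, 0) = -1.9944
prox(9.1603) = sign(9.1603)*max(|9.1603| - 1.49, 0) = 7.6703
prox(x) = [-4.9322, -1.9944, 7.6703]
||prox(x)||_1 = 4.9322 + 1.9944 + 7.6703 = 14.5969


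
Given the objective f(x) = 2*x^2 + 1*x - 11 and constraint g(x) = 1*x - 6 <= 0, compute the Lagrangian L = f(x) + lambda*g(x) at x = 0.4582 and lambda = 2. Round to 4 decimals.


Step 1: Evaluate f(x).
f(0.4582) = 2*0.4582^2 + 1*0.4582 - 11 = -10.1219
Step 2: Evaluate g(x).
g(0.4582) = 1*0.4582 - 6 = -5.5418
Step 3: Compute Lagrangian.
L = -10.1219 + 2*-5.5418 = -21.2055


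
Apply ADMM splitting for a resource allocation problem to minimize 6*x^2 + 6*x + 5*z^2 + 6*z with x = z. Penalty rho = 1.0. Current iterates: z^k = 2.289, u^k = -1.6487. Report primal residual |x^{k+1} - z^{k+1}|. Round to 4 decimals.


ADMM iteration with rho = 1.0, z^k = 2.289, u^k = -1.6487
Step 1: x-update.
Minimize 6*x^2 + 6*x + (1.0/2)*(x - 2.289 - 1.6487)^2
FOC: (2*6 + 1.0)*x = -6 + 1.0*(2.289 + 1.6487)
x^{k+1} = -0.1586
Step 2: z-update.
Minimize 5*z^2 + 6*z + (1.0/2)*(-0.1586 - z - 1.6487)^2
FOC: (2*5 + 1.0)*z = -6 + 1.0*(-0.1586 - 1.6487)
z^{k+1} = -0.7098
Step 3: u-update.
u^{k+1} = -1.6487 - 0.1586 + 0.7098 = -1.0976
Step 4: Primal residual = |-0.1586 + 0.7098| = 0.5511


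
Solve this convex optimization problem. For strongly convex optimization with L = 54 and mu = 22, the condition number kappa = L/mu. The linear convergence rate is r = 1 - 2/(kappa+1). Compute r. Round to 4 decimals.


Step 1: Compute the condition number.
kappa = L/mu = 54/22 = 2.4545
Step 2: Compute the convergence rate.
r = 1 - 2/(kappa + 1) = 1 - 2*mu/(L + mu) = (L - mu)/(L + mu) = 32/76 = 0.4211


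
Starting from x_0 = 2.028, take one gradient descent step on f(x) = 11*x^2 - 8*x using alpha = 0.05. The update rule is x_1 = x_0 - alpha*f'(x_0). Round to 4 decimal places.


We compute the gradient at x_0 and apply the update.
f'(x) = 22*x - 8
f'(2.028) = 22*2.028 - 8 = 36.616
x_1 = 2.028 - 0.05*36.616 = 0.1972


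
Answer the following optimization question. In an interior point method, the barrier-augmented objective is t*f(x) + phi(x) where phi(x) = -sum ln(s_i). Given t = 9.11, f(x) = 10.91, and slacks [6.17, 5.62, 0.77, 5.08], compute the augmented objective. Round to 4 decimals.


Step 1: Compute log-barrier.
ln values: [1.8197, 1.7263, -0.2614, 1.6253]
phi = -(1.8197 + 1.7263 - 0.2614 + 1.6253) = -4.91
Step 2: Compute augmented objective.
t*f(x) = 9.11*10.91 = 99.3901
Total = 99.3901 - 4.91 = 94.4801


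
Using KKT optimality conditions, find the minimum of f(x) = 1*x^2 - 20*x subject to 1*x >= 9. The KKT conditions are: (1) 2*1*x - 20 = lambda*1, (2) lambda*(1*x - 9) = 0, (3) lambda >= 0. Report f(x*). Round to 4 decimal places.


Step 1: Try lambda = 0 (constraint inactive).
Stationarity: 2*1*x - 20 = 0
x* = 20/(2*1) = 10.0
Check constraint: 1*10.0 = 10.0 >= 9 -- satisfied.
Step 2: Compute optimal value.
f(x*) = 1*10.0^2 - 20*10.0 = -100.0


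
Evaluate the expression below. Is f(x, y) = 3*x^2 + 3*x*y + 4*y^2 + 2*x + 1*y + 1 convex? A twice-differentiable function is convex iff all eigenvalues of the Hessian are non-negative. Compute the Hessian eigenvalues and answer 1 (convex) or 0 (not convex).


The Hessian of f(x,y) = 3*x^2 + 3*x*y + 4*y^2 + 2*x + 1*y + 1 is:
H = [[6, 3], [3, 8]]
Trace = 6 + 8 = 14
Determinant = 6*8 - (3)^2 = 39
Discriminant = (14)^2 - 4*39 = 40.0
Eigenvalues: lambda_1 = 3.8377, lambda_2 = 10.1623
The function is convex.

1


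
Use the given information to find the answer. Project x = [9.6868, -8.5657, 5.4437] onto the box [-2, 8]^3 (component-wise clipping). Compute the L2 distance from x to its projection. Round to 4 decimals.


Project each component onto [-2, 8].
clip(9.6868) = 8.0, clip(-8.5657) = -2.0, clip(5.4437) = 5.4437
Projection = [8.0, -2.0, 5.4437]
Squared diffs: [2.8453, 43.1084, 0.0]
Distance = sqrt(45.9537) = 6.7789


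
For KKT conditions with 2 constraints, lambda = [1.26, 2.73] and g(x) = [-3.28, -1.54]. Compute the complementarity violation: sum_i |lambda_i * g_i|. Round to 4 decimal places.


KKT complementary slackness check:
lambda_1 * g_1 = 1.26 * -3.28 = -4.1328
lambda_2 * g_2 = 2.73 * -1.54 = -4.2042
Total violation = 4.1328 + 4.2042 = 8.337


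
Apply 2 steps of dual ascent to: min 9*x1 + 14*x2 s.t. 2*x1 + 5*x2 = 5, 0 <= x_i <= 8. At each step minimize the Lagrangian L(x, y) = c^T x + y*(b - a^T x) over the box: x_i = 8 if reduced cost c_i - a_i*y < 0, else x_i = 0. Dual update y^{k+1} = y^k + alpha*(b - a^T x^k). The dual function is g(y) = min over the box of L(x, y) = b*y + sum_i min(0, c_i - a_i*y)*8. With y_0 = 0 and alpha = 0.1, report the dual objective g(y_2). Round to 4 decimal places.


Dual ascent for LP: min 9*x1 + 14*x2, 2*x1 + 5*x2 = 5, 0 <= x_i <= 8
Step 1: y^k = 0.0, reduced costs: (9.0, 14.0)
  x^k = (0.0, 0.0), subgradient = b - a^T x = 5.0
  y^{k+1} = 0.0 + 0.1*5.0 = 0.5
Step 2: y^k = 0.5, reduced costs: (8.0, 11.5)
  x^k = (0.0, 0.0), subgradient = b - a^T x = 5.0
  y^{k+1} = 0.5 + 0.1*5.0 = 1.0
Dual objective at y_2 = 1.0: reduced costs (7.0, 9.0), box minimizer x = (0.0, 0.0)
g(y_2) = b*y + (c1 - a1*y)*x1 + (c2 - a2*y)*x2 = 5*1.0 + 7.0*0.0 + 9.0*0.0 = 5.0 + 0.0 + 0.0 = 5.0


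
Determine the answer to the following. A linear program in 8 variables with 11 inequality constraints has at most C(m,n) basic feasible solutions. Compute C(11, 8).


Each vertex corresponds to some choice of n active constraints out of m, so the number of vertices is at most C(m, n) = m! / (n!(m-n)!).
m = 11, n = 8
Numerator: 11 * 10 * 9 * 8 * 7 * 6 * 5 * 4
Denominator: 8! = 40320
C(11, 8) = 165


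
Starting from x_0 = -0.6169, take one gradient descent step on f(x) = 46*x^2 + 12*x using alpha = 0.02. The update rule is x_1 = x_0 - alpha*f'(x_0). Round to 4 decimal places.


We compute the gradient at x_0 and apply the update.
f'(x) = 92*x + 12
f'(-0.6169) = 92*-0.6169 + 12 = -44.7548
x_1 = -0.6169 - 0.02*-44.7548 = 0.2782


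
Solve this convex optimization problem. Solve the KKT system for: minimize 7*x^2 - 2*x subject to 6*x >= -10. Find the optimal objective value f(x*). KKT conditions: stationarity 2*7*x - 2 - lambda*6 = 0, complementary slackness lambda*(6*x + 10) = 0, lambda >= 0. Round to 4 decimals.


Step 1: Try lambda = 0 (constraint inactive).
Stationarity: 2*7*x - 2 = 0
x* = 2/(2*7) = 1/7 = 0.1429 (rounded; the exact value 1/7 is used below)
Check constraint: 6*0.1429 = 0.8574 >= -10 -- satisfied.
Step 2: Compute optimal value.
f(x*) = 7*(1/7)^2 - 2*(1/7) = -0.1429


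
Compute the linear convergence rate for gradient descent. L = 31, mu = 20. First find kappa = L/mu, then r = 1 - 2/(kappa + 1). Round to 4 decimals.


Step 1: Compute the condition number.
kappa = L/mu = 31/20 = 1.55
Step 2: Compute the convergence rate.
r = 1 - 2/(kappa + 1) = 1 - 2*mu/(L + mu) = (L - mu)/(L + mu) = 11/51 = 0.2157


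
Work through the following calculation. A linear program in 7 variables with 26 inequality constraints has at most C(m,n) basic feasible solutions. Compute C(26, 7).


Each vertex corresponds to some choice of n active constraints out of m, so the number of vertices is at most C(m, n) = m! / (n!(m-n)!).
m = 26, n = 7
Numerator: 26 * 25 * 24 * 23 * 22 * 21 * 20
Denominator: 7! = 5040
C(26, 7) = 657800


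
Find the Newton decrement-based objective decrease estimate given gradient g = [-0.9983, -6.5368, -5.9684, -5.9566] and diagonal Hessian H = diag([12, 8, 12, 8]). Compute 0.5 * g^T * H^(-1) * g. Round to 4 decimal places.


Step 1: H is diagonal, so H^(-1) * g = [-0.0832, -0.8171, -0.4974, -0.7446].
Step 2: g^T H^(-1) g = sum_i g_i^2 / H_ii
  = (-0.9983)^2/12 + (-6.5368)^2/8 + (-5.9684)^2/12 + (-5.9566)^2/8
  = 0.0831 + 5.3412 + 2.9685 + 4.4351 = 12.8279
Step 3: Objective decrease = 0.5 * g^T H^(-1) g = 6.4139


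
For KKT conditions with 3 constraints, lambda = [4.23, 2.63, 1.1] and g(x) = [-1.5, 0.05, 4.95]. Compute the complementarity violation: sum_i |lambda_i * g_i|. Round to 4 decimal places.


KKT complementary slackness check:
lambda_1 * g_1 = 4.23 * -1.5 = -6.345
lambda_2 * g_2 = 2.63 * 0.05 = 0.1315
lambda_3 * g_3 = 1.1 * 4.95 = 5.445
Total violation = 6.345 + 0.1315 + 5.445 = 11.9215


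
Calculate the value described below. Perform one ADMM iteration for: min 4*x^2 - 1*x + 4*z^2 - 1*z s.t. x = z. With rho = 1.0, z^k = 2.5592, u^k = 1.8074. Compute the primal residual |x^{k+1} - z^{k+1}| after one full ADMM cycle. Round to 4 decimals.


ADMM iteration with rho = 1.0, z^k = 2.5592, u^k = 1.8074
Step 1: x-update.
Minimize 4*x^2 - 1*x + (1.0/2)*(x - 2.5592 + 1.8074)^2
FOC: (2*4 + 1.0)*x = 1 + 1.0*(2.5592 - 1.8074)
x^{k+1} = 0.1946
Step 2: z-update.
Minimize 4*z^2 - 1*z + (1.0/2)*(0.1946 - z + 1.8074)^2
FOC: (2*4 + 1.0)*z = 1 + 1.0*(0.1946 + 1.8074)
z^{k+1} = 0.3336
Step 3: u-update.
u^{k+1} = 1.8074 + 0.1946 - 0.3336 = 1.6685
Step 4: Primal residual = |0.1946 - 0.3336| = 0.1389


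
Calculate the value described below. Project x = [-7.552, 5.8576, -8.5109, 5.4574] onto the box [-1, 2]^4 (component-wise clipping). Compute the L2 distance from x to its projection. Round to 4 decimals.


Project each component onto [-1, 2].
clip(-7.552) = -1.0, clip(5.8576) = 2.0, clip(-8.5109) = -1.0, clip(5.4574) = 2.0
Projection = [-1.0, 2.0, -1.0, 2.0]
Squared diffs: [42.9287, 14.8811, 56.4136, 11.9536]
Distance = sqrt(126.177) = 11.2329


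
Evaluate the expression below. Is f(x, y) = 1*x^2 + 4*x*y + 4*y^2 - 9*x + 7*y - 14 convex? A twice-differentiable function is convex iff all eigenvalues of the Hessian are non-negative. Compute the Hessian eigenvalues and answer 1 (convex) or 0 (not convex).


The Hessian of f(x,y) = 1*x^2 + 4*x*y + 4*y^2 - 9*x + 7*y - 14 is:
H = [[2, 4], [4, 8]]
Trace = 2 + 8 = 10
Determinant = 2*8 - (4)^2 = 0
Discriminant = (10)^2 - 4*0 = 100.0
Eigenvalues: lambda_1 = 0.0, lambda_2 = 10.0
The function is convex.

1


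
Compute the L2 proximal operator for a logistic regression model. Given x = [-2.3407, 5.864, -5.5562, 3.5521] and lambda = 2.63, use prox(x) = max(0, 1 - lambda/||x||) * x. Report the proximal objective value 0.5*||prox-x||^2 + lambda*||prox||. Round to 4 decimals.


Step 1: Compute ||x||.
||x|| = 9.1298
Step 2: Compute scaling factor.
scale = max(0, 1 - 2.63/9.1298) = 0.7119
Step 3: prox(x) = [-1.6664, 4.1748, -3.9556, 2.5289]
||prox(x)|| = 6.4998
Step 4: Proximal objective.
0.5*||prox-x||^2 = 3.4585
lambda*||prox|| = 17.0945
Total = 20.5531


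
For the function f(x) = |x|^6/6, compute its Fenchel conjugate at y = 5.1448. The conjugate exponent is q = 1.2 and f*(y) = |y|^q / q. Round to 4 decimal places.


The conjugate exponent q satisfies 1/p + 1/q = 1.
p = 6, so q = 6/(6 - 1) = 1.2
|y|^q = 5.1448^1.2 = 7.1391
f*(5.1448) = 7.1391 / 1.2 = 5.9492


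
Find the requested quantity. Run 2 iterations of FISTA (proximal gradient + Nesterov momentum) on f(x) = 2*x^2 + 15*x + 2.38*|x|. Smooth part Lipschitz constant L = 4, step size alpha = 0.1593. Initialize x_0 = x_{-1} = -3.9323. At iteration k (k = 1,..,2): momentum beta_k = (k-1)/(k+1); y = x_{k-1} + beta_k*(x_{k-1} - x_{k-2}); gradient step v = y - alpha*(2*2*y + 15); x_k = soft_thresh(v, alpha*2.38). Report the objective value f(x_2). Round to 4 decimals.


FISTA on f(x) = 2*x^2 + 15*x + 2.38*|x|
L = 4, alpha = 0.1593
Iteration 1: beta = 0.0, y = -3.9323 + 0.0*(-3.9323 + 3.9323) = -3.9323
  grad(y) = -0.7292, v = y - alpha*grad = -3.8161
  prox(v) = soft_thresh(-3.8161, 0.3791) = -3.437
Iteration 2: beta = 0.3333, y = -3.437 + 0.3333*(-3.437 + 3.9323) = -3.2719
  grad(y) = 1.9124, v = y - alpha*grad = -3.5765
  prox(v) = soft_thresh(-3.5765, 0.3791) = -3.1974
f(x_2) = 2*(-3.1974)^2 + 15*(-3.1974) + 2.38*|-3.1974| = -19.9045


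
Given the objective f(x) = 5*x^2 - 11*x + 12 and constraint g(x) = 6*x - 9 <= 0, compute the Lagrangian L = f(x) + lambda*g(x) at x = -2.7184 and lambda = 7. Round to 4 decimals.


Step 1: Evaluate f(x).
f(-2.7184) = 5*(-2.7184)^2 - 11*(-2.7184) + 12 = 78.8509
Step 2: Evaluate g(x).
g(-2.7184) = 6*-2.7184 - 9 = -25.3104
Step 3: Compute Lagrangian.
L = 78.8509 + 7*-25.3104 = -98.3219


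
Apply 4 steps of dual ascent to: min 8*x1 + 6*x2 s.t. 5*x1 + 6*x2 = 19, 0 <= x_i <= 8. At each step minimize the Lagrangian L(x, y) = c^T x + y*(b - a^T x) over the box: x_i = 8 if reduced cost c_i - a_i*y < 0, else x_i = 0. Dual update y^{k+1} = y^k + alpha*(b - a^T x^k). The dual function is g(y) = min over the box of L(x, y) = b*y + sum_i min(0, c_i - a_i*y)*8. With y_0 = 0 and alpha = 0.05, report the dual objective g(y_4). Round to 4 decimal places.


Dual ascent for LP: min 8*x1 + 6*x2, 5*x1 + 6*x2 = 19, 0 <= x_i <= 8
Step 1: y^k = 0.0, reduced costs: (8.0, 6.0)
  x^k = (0.0, 0.0), subgradient = b - a^T x = 19.0
  y^{k+1} = 0.0 + 0.05*19.0 = 0.95
Step 2: y^k = 0.95, reduced costs: (3.25, 0.3)
  x^k = (0.0, 0.0), subgradient = b - a^T x = 19.0
  y^{k+1} = 0.95 + 0.05*19.0 = 1.9
Step 3: y^k = 1.9, reduced costs: (-1.5, -5.4)
  x^k = (8.0, 8.0), subgradient = b - a^T x = -69.0
  y^{k+1} = 1.9 + 0.05*-69.0 = -1.55
Step 4: y^k = -1.55, reduced costs: (15.75, 15.3)
  x^k = (0.0, 0.0), subgradient = b - a^T x = 19.0
  y^{k+1} = -1.55 + 0.05*19.0 = -0.6
Dual objective at y_4 = -0.6: reduced costs (11.0, 9.6), box minimizer x = (0.0, 0.0)
g(y_4) = b*y + (c1 - a1*y)*x1 + (c2 - a2*y)*x2 = 19*(-0.6) + 11.0*0.0 + 9.6*0.0 = -11.4 + 0.0 + 0.0 = -11.4


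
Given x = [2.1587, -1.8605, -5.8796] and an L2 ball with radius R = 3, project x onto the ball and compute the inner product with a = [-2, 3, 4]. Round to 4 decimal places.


Step 1: Compute ||x|| (intermediates to 6 decimals).
||x|| = sqrt(2.1587^2 + (-1.8605)^2 + (-5.8796)^2) = 6.533846
Step 2: Project.
Since ||x|| > R, scale = R/||x|| = 3/6.533846 = 0.459148, proj(x) = scale * x
proj(x) = [0.991163, -0.854245, -2.699607]
Step 3: Dot product.
a^T * proj(x) = -2*0.991163 + 3*(-0.854245) + 4*(-2.699607) = -15.3435


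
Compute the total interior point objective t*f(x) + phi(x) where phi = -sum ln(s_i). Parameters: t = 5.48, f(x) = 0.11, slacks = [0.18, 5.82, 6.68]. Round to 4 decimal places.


Step 1: Compute log-barrier.
ln values: [-1.7148, 1.7613, 1.8991]
phi = -(-1.7148 + 1.7613 + 1.8991) = -1.9456
Step 2: Compute augmented objective.
t*f(x) = 5.48*0.11 = 0.6028
Total = 0.6028 - 1.9456 = -1.3428


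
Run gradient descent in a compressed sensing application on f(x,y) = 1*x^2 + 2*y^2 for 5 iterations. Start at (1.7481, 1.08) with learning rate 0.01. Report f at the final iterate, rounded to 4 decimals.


Gradient descent on f(x,y) = 1*x^2 + 2*y^2.
Starting point: (1.7481, 1.08), alpha = 0.01
Step 1: grad_x = 2*1*1.7481 = 3.4962, grad_y = 2*2*1.08 = 4.32
  x_1 = 1.7481 - 0.01*3.4962 = 1.7131
  y_1 = 1.08 - 0.01*4.32 = 1.0368
Step 2: grad_x = 2*1*1.7131 = 3.4263, grad_y = 2*2*1.0368 = 4.1472
  x_2 = 1.7131 - 0.01*3.4263 = 1.6789
  y_2 = 1.0368 - 0.01*4.1472 = 0.9953
Step 3: grad_x = 2*1*1.6789 = 3.3578, grad_y = 2*2*0.9953 = 3.9813
  x_3 = 1.6789 - 0.01*3.3578 = 1.6453
  y_3 = 0.9953 - 0.01*3.9813 = 0.9555
Step 4: grad_x = 2*1*1.6453 = 3.2906, grad_y = 2*2*0.9555 = 3.8221
  x_4 = 1.6453 - 0.01*3.2906 = 1.6124
  y_4 = 0.9555 - 0.01*3.8221 = 0.9173
Step 5: grad_x = 2*1*1.6124 = 3.2248, grad_y = 2*2*0.9173 = 3.6692
  x_5 = 1.6124 - 0.01*3.2248 = 1.5801
  y_5 = 0.9173 - 0.01*3.6692 = 0.8806
f(1.5801, 0.8806) = 1*1.5801^2 + 2*0.8806^2 = 4.0478


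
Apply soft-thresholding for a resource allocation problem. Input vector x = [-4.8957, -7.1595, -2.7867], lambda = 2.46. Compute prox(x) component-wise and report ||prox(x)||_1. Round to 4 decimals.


Soft-thresholding with lambda = 2.46:
prox(-4.8957) = sign(-4.8957)*max(|-4.8957| - 2.46, 0) = -2.4357
prox(-7.1595) = sign(-7.1595)*max(|-7.1595| - 2.46, 0) = -4.6995
prox(-2.7867) = sign(-2.7867)*max(|-2.7867| - 2.46, 0) = -0.3267
prox(x) = [-2.4357, -4.6995, -0.3267]
||prox(x)||_1 = 2.4357 + 4.6995 + 0.3267 = 7.4619


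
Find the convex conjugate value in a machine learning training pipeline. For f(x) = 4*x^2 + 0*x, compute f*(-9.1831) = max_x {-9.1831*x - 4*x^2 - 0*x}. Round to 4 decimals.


f*(y) = sup_x {y*x - a*x^2 - b*x} = sup_x {(y-b)*x - a*x^2}
FOC: (y - b) - 2a*x = 0 => x* = (y - b)/(2a)
x* = (-9.1831 - 0)/(2*4) = -1.1479
f*(-9.1831) = (y-b)^2/(4a) = (-9.1831 - 0)^2/(4*4)
= 84.3293/16 = 5.2706


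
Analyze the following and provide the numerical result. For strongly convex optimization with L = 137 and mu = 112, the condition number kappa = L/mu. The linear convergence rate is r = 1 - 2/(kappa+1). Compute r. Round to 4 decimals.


Step 1: Compute the condition number.
kappa = L/mu = 137/112 = 1.2232
Step 2: Compute the convergence rate.
r = 1 - 2/(kappa + 1) = 1 - 2*mu/(L + mu) = (L - mu)/(L + mu) = 25/249 = 0.1004


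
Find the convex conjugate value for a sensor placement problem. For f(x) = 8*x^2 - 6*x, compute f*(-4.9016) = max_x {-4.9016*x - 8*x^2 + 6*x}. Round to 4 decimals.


f*(y) = sup_x {y*x - a*x^2 - b*x} = sup_x {(y-b)*x - a*x^2}
FOC: (y - b) - 2a*x = 0 => x* = (y - b)/(2a)
x* = (-4.9016 + 6)/(2*8) = 0.0687
f*(-4.9016) = (y-b)^2/(4a) = (-4.9016 + 6)^2/(4*8)
= 1.2065/32 = 0.0377


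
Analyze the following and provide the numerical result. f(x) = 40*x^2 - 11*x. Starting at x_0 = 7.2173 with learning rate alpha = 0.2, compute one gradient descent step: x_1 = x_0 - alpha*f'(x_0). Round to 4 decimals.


We compute the gradient at x_0 and apply the update.
f'(x) = 80*x - 11
f'(7.2173) = 80*7.2173 - 11 = 566.384
x_1 = 7.2173 - 0.2*566.384 = -106.0595


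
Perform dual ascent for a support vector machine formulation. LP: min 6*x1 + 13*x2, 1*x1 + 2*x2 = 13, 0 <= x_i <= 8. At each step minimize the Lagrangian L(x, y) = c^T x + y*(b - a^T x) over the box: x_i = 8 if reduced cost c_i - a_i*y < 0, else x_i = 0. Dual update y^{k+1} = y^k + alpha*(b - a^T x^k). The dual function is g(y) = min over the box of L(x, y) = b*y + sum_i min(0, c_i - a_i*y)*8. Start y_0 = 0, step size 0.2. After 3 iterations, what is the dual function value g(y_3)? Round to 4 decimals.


Dual ascent for LP: min 6*x1 + 13*x2, 1*x1 + 2*x2 = 13, 0 <= x_i <= 8
Step 1: y^k = 0.0, reduced costs: (6.0, 13.0)
  x^k = (0.0, 0.0), subgradient = b - a^T x = 13.0
  y^{k+1} = 0.0 + 0.2*13.0 = 2.6
Step 2: y^k = 2.6, reduced costs: (3.4, 7.8)
  x^k = (0.0, 0.0), subgradient = b - a^T x = 13.0
  y^{k+1} = 2.6 + 0.2*13.0 = 5.2
Step 3: y^k = 5.2, reduced costs: (0.8, 2.6)
  x^k = (0.0, 0.0), subgradient = b - a^T x = 13.0
  y^{k+1} = 5.2 + 0.2*13.0 = 7.8
Dual objective at y_3 = 7.8: reduced costs (-1.8, -2.6), box minimizer x = (8.0, 8.0)
g(y_3) = b*y + (c1 - a1*y)*x1 + (c2 - a2*y)*x2 = 13*7.8 + (-1.8)*8.0 + (-2.6)*8.0 = 101.4 - 14.4 - 20.8 = 66.2


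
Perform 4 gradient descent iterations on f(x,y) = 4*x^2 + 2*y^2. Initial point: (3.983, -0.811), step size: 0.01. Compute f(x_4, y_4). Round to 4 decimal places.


Gradient descent on f(x,y) = 4*x^2 + 2*y^2.
Starting point: (3.983, -0.811), alpha = 0.01
Step 1: grad_x = 2*4*3.983 = 31.864, grad_y = 2*2*-0.811 = -3.244
  x_1 = 3.983 - 0.01*31.864 = 3.6644
  y_1 = -0.811 - 0.01*-3.244 = -0.7786
Step 2: grad_x = 2*4*3.6644 = 29.3149, grad_y = 2*2*-0.7786 = -3.1142
  x_2 = 3.6644 - 0.01*29.3149 = 3.3712
  y_2 = -0.7786 - 0.01*-3.1142 = -0.7474
Step 3: grad_x = 2*4*3.3712 = 26.9697, grad_y = 2*2*-0.7474 = -2.9897
  x_3 = 3.3712 - 0.01*26.9697 = 3.1015
  y_3 = -0.7474 - 0.01*-2.9897 = -0.7175
Step 4: grad_x = 2*4*3.1015 = 24.8121, grad_y = 2*2*-0.7175 = -2.8701
  x_4 = 3.1015 - 0.01*24.8121 = 2.8534
  y_4 = -0.7175 - 0.01*-2.8701 = -0.6888
f(2.8534, -0.6888) = 4*2.8534^2 + 2*(-0.6888)^2 = 33.5164


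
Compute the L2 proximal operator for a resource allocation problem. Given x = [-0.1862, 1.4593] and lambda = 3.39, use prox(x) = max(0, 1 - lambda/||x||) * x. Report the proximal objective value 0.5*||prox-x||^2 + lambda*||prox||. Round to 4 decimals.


Step 1: Compute ||x||.
||x|| = 1.4711
Step 2: Compute scaling factor.
scale = max(0, 1 - 3.39/1.4711) = 0.0
Step 3: prox(x) = [-0.0, 0.0]
||prox(x)|| = 0.0
Step 4: Proximal objective.
0.5*||prox-x||^2 = 1.0821
lambda*||prox|| = 0.0
Total = 1.0821


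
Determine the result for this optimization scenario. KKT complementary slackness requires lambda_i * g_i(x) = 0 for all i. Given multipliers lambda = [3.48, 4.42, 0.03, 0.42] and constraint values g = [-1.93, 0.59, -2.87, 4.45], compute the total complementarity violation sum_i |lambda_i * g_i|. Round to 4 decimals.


KKT complementary slackness check:
lambda_1 * g_1 = 3.48 * -1.93 = -6.7164
lambda_2 * g_2 = 4.42 * 0.59 = 2.6078
lambda_3 * g_3 = 0.03 * -2.87 = -0.0861
lambda_4 * g_4 = 0.42 * 4.45 = 1.869
Total violation = 6.7164 + 2.6078 + 0.0861 + 1.869 = 11.2793


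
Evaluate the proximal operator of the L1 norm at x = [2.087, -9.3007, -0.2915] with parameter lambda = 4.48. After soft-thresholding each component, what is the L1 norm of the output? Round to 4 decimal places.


Soft-thresholding with lambda = 4.48:
prox(2.087) = sign(2.087)*max(|2.087| - 4.48, 0) = 0.0
prox(-9.3007) = sign(-9.3007)*max(|-9.3007| - 4.48, 0) = -4.8207
prox(-0.2915) = sign(-0.2915)*max(|-0.2915| - 4.48, 0) = 0.0
prox(x) = [0.0, -4.8207, 0.0]
||prox(x)||_1 = 0.0 + 4.8207 + 0.0 = 4.8207


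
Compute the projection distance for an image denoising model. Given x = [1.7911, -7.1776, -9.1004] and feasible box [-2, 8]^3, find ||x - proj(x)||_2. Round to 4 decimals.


Project each component onto [-2, 8].
clip(1.7911) = 1.7911, clip(-7.1776) = -2.0, clip(-9.1004) = -2.0
Projection = [1.7911, -2.0, -2.0]
Squared diffs: [0.0, 26.8075, 50.4157]
Distance = sqrt(77.2232) = 8.7877


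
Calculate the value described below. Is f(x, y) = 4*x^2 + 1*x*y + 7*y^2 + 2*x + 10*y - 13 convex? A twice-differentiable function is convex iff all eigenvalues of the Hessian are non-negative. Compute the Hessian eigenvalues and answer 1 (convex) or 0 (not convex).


The Hessian of f(x,y) = 4*x^2 + 1*x*y + 7*y^2 + 2*x + 10*y - 13 is:
H = [[8, 1], [1, 14]]
Trace = 8 + 14 = 22
Determinant = 8*14 - (1)^2 = 111
Discriminant = (22)^2 - 4*111 = 40.0
Eigenvalues: lambda_1 = 7.8377, lambda_2 = 14.1623
The function is convex.

1


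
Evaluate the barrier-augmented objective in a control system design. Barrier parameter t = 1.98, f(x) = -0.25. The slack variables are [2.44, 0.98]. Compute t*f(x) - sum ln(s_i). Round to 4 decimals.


Step 1: Compute log-barrier.
ln values: [0.892, -0.0202]
phi = -(0.892 - 0.0202) = -0.8718
Step 2: Compute augmented objective.
t*f(x) = 1.98*-0.25 = -0.495
Total = -0.495 - 0.8718 = -1.3668


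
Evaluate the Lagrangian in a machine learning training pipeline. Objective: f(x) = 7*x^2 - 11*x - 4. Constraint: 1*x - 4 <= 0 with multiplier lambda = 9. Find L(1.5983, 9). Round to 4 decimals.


Step 1: Evaluate f(x).
f(1.5983) = 7*1.5983^2 - 11*1.5983 - 4 = -3.6994
Step 2: Evaluate g(x).
g(1.5983) = 1*1.5983 - 4 = -2.4017
Step 3: Compute Lagrangian.
L = -3.6994 + 9*-2.4017 = -25.3147


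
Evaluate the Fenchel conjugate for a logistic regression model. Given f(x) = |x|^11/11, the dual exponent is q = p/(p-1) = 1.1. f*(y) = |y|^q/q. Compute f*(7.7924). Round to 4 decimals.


The conjugate exponent q satisfies 1/p + 1/q = 1.
p = 11, so q = 11/(11 - 1) = 1.1
|y|^q = 7.7924^1.1 = 9.5684
f*(7.7924) = 9.5684 / 1.1 = 8.6985


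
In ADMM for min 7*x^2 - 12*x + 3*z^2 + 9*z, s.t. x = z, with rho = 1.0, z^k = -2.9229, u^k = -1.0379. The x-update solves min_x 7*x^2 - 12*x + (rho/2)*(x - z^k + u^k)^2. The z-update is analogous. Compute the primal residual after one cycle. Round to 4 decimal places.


ADMM iteration with rho = 1.0, z^k = -2.9229, u^k = -1.0379
Step 1: x-update.
Minimize 7*x^2 - 12*x + (1.0/2)*(x + 2.9229 - 1.0379)^2
FOC: (2*7 + 1.0)*x = 12 + 1.0*(-2.9229 + 1.0379)
x^{k+1} = 0.6743
Step 2: z-update.
Minimize 3*z^2 + 9*z + (1.0/2)*(0.6743 - z - 1.0379)^2
FOC: (2*3 + 1.0)*z = -9 + 1.0*(0.6743 - 1.0379)
z^{k+1} = -1.3377
Step 3: u-update.
u^{k+1} = -1.0379 + 0.6743 + 1.3377 = 0.9741
Step 4: Primal residual = |0.6743 + 1.3377| = 2.012


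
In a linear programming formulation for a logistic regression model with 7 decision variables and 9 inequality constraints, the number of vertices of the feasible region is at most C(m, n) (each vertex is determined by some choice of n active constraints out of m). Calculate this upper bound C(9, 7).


Each vertex corresponds to some choice of n active constraints out of m, so the number of vertices is at most C(m, n) = m! / (n!(m-n)!).
m = 9, n = 7
Numerator: 9 * 8 * 7 * 6 * 5 * 4 * 3
Denominator: 7! = 5040
C(9, 7) = 36


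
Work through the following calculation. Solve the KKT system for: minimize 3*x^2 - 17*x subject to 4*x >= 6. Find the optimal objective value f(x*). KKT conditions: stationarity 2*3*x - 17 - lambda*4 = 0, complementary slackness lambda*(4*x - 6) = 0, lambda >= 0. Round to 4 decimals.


Step 1: Try lambda = 0 (constraint inactive).
Stationarity: 2*3*x - 17 = 0
x* = 17/(2*3) = 17/6 = 2.8333 (rounded; the exact value 17/6 is used below)
Check constraint: 4*2.8333 = 11.3332 >= 6 -- satisfied.
Step 2: Compute optimal value.
f(x*) = 3*(17/6)^2 - 17*(17/6) = -24.0833


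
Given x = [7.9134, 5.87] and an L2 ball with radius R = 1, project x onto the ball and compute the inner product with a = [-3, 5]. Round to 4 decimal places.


Step 1: Compute ||x|| (intermediates to 6 decimals).
||x|| = sqrt(7.9134^2 + 5.87^2) = 9.852857
Step 2: Project.
Since ||x|| > R, scale = R/||x|| = 1/9.852857 = 0.101493, proj(x) = scale * x
proj(x) = [0.803155, 0.595764]
Step 3: Dot product.
a^T * proj(x) = -3*0.803155 + 5*0.595764 = 0.5694


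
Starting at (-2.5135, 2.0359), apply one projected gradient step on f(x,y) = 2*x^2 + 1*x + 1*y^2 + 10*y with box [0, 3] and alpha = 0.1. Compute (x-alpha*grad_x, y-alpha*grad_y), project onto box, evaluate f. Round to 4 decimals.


Step 1: Compute gradient at (-2.5135, 2.0359).
grad_x = 2*2*-2.5135 + 1 = -9.054
grad_y = 2*1*2.0359 + 10 = 14.0718
Step 2: Gradient step.
x_raw = -2.5135 - 0.1*-9.054 = -1.6081
y_raw = 2.0359 - 0.1*14.0718 = 0.6287
Step 3: Project onto [0, 3].
x_proj = clip(-1.6081) = 0.0
y_proj = clip(0.6287) = 0.6287
Step 4: Evaluate f.
f(0.0, 0.6287) = 6.6825


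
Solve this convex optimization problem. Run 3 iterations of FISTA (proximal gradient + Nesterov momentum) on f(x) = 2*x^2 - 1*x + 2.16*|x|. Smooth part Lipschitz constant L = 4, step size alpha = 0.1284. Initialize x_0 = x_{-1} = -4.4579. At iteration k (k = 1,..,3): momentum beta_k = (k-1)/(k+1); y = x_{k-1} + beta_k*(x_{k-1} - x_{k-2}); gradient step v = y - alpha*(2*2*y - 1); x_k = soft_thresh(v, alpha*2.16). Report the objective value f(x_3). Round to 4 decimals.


FISTA on f(x) = 2*x^2 - 1*x + 2.16*|x|
L = 4, alpha = 0.1284
Iteration 1: beta = 0.0, y = -4.4579 + 0.0*(-4.4579 + 4.4579) = -4.4579
  grad(y) = -18.8316, v = y - alpha*grad = -2.0399
  prox(v) = soft_thresh(-2.0399, 0.2773) = -1.7626
Iteration 2: beta = 0.3333, y = -1.7626 + 0.3333*(-1.7626 + 4.4579) = -0.8641
  grad(y) = -4.4566, v = y - alpha*grad = -0.2919
  prox(v) = soft_thresh(-0.2919, 0.2773) = -0.0146
Iteration 3: beta = 0.5, y = -0.0146 + 0.5*(-0.0146 + 1.7626) = 0.8594
  grad(y) = 2.4377, v = y - alpha*grad = 0.5464
  prox(v) = soft_thresh(0.5464, 0.2773) = 0.2691
f(x_3) = 2*0.2691^2 - 1*0.2691 + 2.16*|0.2691| = 0.4569


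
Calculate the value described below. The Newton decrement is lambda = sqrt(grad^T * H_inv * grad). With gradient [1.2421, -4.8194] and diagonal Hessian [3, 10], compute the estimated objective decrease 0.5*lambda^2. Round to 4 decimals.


Step 1: H is diagonal, so H^(-1) * g = [0.414, -0.4819].
Step 2: g^T H^(-1) g = sum_i g_i^2 / H_ii
  = (1.2421)^2/3 + (-4.8194)^2/10
  = 0.5143 + 2.3227 = 2.8369
Step 3: Objective decrease = 0.5 * g^T H^(-1) g = 1.4185


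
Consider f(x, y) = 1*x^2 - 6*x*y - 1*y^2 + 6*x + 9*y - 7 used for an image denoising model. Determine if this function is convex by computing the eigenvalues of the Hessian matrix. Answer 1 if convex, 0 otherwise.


The Hessian of f(x,y) = 1*x^2 - 6*x*y - 1*y^2 + 6*x + 9*y - 7 is:
H = [[2, -6], [-6, -2]]
Trace = 2 - 2 = 0
Determinant = 2*-2 - (-6)^2 = -40
Discriminant = (0)^2 - 4*-40 = 160.0
Eigenvalues: lambda_1 = -6.3246, lambda_2 = 6.3246
The function is not convex.

0


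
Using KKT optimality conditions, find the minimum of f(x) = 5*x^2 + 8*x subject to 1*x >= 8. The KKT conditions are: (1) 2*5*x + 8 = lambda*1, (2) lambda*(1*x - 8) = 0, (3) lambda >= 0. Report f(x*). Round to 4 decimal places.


Step 1: Try lambda = 0 (constraint inactive).
x_unc = -8/(2*5) = -0.8
Check: 1*-0.8 = -0.8 < 8 -- violated!
Step 2: Constraint must be active: 1*x = 8
x* = 8/1 = 8.0
lambda = (2*5*8.0 + 8)/1 = 88.0
Step 3: Compute optimal value.
f(x*) = 5*8.0^2 + 8*8.0 = 384.0


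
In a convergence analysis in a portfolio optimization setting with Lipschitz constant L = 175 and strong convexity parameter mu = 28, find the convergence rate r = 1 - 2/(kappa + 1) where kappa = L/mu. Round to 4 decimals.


Step 1: Compute the condition number.
kappa = L/mu = 175/28 = 6.25
Step 2: Compute the convergence rate.
r = 1 - 2/(kappa + 1) = 1 - 2*mu/(L + mu) = (L - mu)/(L + mu) = 147/203 = 0.7241


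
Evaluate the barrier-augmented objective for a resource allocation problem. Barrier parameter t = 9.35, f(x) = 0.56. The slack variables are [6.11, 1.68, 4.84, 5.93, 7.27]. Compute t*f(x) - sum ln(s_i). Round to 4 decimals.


Step 1: Compute log-barrier.
ln values: [1.8099, 0.5188, 1.5769, 1.78, 1.9838]
phi = -(1.8099 + 0.5188 + 1.5769 + 1.78 + 1.9838) = -7.6694
Step 2: Compute augmented objective.
t*f(x) = 9.35*0.56 = 5.236
Total = 5.236 - 7.6694 = -2.4334


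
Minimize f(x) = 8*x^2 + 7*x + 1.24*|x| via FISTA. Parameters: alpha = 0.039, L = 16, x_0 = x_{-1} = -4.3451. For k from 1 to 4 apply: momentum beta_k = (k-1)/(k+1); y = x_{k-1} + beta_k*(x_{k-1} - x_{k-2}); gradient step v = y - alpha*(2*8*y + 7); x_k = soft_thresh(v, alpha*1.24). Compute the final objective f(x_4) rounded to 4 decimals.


FISTA on f(x) = 8*x^2 + 7*x + 1.24*|x|
L = 16, alpha = 0.039
Iteration 1: beta = 0.0, y = -4.3451 + 0.0*(-4.3451 + 4.3451) = -4.3451
  grad(y) = -62.5216, v = y - alpha*grad = -1.9068
  prox(v) = soft_thresh(-1.9068, 0.0484) = -1.8584
Iteration 2: beta = 0.3333, y = -1.8584 + 0.3333*(-1.8584 + 4.3451) = -1.0295
  grad(y) = -9.4719, v = y - alpha*grad = -0.6601
  prox(v) = soft_thresh(-0.6601, 0.0484) = -0.6117
Iteration 3: beta = 0.5, y = -0.6117 + 0.5*(-0.6117 + 1.8584) = 0.0116
  grad(y) = 7.1856, v = y - alpha*grad = -0.2686
  prox(v) = soft_thresh(-0.2686, 0.0484) = -0.2203
Iteration 4: beta = 0.6, y = -0.2203 + 0.6*(-0.2203 + 0.6117) = 0.0146
  grad(y) = 7.2335, v = y - alpha*grad = -0.2675
  prox(v) = soft_thresh(-0.2675, 0.0484) = -0.2192
f(x_4) = 8*(-0.2192)^2 + 7*(-0.2192) + 1.24*|-0.2192| = -0.8781
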